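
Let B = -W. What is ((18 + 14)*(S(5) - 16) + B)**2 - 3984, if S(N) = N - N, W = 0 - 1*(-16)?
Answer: 274800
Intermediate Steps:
W = 16 (W = 0 + 16 = 16)
S(N) = 0
B = -16 (B = -1*16 = -16)
((18 + 14)*(S(5) - 16) + B)**2 - 3984 = ((18 + 14)*(0 - 16) - 16)**2 - 3984 = (32*(-16) - 16)**2 - 3984 = (-512 - 16)**2 - 3984 = (-528)**2 - 3984 = 278784 - 3984 = 274800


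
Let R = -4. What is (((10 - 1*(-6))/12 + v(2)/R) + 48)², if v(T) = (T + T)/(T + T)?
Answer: 346921/144 ≈ 2409.2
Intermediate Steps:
v(T) = 1 (v(T) = (2*T)/((2*T)) = (2*T)*(1/(2*T)) = 1)
(((10 - 1*(-6))/12 + v(2)/R) + 48)² = (((10 - 1*(-6))/12 + 1/(-4)) + 48)² = (((10 + 6)*(1/12) + 1*(-¼)) + 48)² = ((16*(1/12) - ¼) + 48)² = ((4/3 - ¼) + 48)² = (13/12 + 48)² = (589/12)² = 346921/144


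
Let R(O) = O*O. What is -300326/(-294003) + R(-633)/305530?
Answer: 209562370847/89826736590 ≈ 2.3330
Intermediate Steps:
R(O) = O**2
-300326/(-294003) + R(-633)/305530 = -300326/(-294003) + (-633)**2/305530 = -300326*(-1/294003) + 400689*(1/305530) = 300326/294003 + 400689/305530 = 209562370847/89826736590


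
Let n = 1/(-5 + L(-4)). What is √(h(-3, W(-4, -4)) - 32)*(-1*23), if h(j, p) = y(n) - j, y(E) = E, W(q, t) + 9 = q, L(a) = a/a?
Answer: -69*I*√13/2 ≈ -124.39*I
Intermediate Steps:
L(a) = 1
W(q, t) = -9 + q
n = -¼ (n = 1/(-5 + 1) = 1/(-4) = -¼ ≈ -0.25000)
h(j, p) = -¼ - j
√(h(-3, W(-4, -4)) - 32)*(-1*23) = √((-¼ - 1*(-3)) - 32)*(-1*23) = √((-¼ + 3) - 32)*(-23) = √(11/4 - 32)*(-23) = √(-117/4)*(-23) = (3*I*√13/2)*(-23) = -69*I*√13/2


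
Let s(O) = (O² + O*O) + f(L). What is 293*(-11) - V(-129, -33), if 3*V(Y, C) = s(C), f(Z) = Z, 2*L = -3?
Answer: -7897/2 ≈ -3948.5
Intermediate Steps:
L = -3/2 (L = (½)*(-3) = -3/2 ≈ -1.5000)
s(O) = -3/2 + 2*O² (s(O) = (O² + O*O) - 3/2 = (O² + O²) - 3/2 = 2*O² - 3/2 = -3/2 + 2*O²)
V(Y, C) = -½ + 2*C²/3 (V(Y, C) = (-3/2 + 2*C²)/3 = -½ + 2*C²/3)
293*(-11) - V(-129, -33) = 293*(-11) - (-½ + (⅔)*(-33)²) = -3223 - (-½ + (⅔)*1089) = -3223 - (-½ + 726) = -3223 - 1*1451/2 = -3223 - 1451/2 = -7897/2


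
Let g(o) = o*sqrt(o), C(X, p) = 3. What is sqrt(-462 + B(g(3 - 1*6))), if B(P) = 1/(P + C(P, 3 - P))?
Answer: sqrt(-462 + 1/(3 - 3*I*sqrt(3))) ≈ 0.0034 + 21.492*I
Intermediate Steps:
g(o) = o**(3/2)
B(P) = 1/(3 + P) (B(P) = 1/(P + 3) = 1/(3 + P))
sqrt(-462 + B(g(3 - 1*6))) = sqrt(-462 + 1/(3 + (3 - 1*6)**(3/2))) = sqrt(-462 + 1/(3 + (3 - 6)**(3/2))) = sqrt(-462 + 1/(3 + (-3)**(3/2))) = sqrt(-462 + 1/(3 - 3*I*sqrt(3)))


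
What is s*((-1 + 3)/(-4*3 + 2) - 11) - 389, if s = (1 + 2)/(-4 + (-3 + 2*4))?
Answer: -2113/5 ≈ -422.60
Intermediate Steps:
s = 3 (s = 3/(-4 + (-3 + 8)) = 3/(-4 + 5) = 3/1 = 3*1 = 3)
s*((-1 + 3)/(-4*3 + 2) - 11) - 389 = 3*((-1 + 3)/(-4*3 + 2) - 11) - 389 = 3*(2/(-12 + 2) - 11) - 389 = 3*(2/(-10) - 11) - 389 = 3*(2*(-⅒) - 11) - 389 = 3*(-⅕ - 11) - 389 = 3*(-56/5) - 389 = -168/5 - 389 = -2113/5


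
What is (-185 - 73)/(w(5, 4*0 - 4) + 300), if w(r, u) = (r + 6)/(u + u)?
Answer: -2064/2389 ≈ -0.86396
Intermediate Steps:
w(r, u) = (6 + r)/(2*u) (w(r, u) = (6 + r)/((2*u)) = (6 + r)*(1/(2*u)) = (6 + r)/(2*u))
(-185 - 73)/(w(5, 4*0 - 4) + 300) = (-185 - 73)/((6 + 5)/(2*(4*0 - 4)) + 300) = -258/((½)*11/(0 - 4) + 300) = -258/((½)*11/(-4) + 300) = -258/((½)*(-¼)*11 + 300) = -258/(-11/8 + 300) = -258/2389/8 = -258*8/2389 = -2064/2389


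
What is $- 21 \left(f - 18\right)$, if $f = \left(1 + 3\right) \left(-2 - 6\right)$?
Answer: $1050$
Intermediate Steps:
$f = -32$ ($f = 4 \left(-2 - 6\right) = 4 \left(-8\right) = -32$)
$- 21 \left(f - 18\right) = - 21 \left(-32 - 18\right) = \left(-21\right) \left(-50\right) = 1050$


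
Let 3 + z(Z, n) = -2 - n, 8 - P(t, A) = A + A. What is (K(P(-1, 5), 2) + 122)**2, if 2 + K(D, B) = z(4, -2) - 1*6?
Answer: 12321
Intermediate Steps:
P(t, A) = 8 - 2*A (P(t, A) = 8 - (A + A) = 8 - 2*A)
z(Z, n) = -5 - n (z(Z, n) = -3 + (-2 - n) = -5 - n)
K(D, B) = -11 (K(D, B) = -2 + ((-5 - 1*(-2)) - 1*6) = -2 + ((-5 + 2) - 6) = -2 + (-3 - 6) = -2 - 9 = -11)
(K(P(-1, 5), 2) + 122)**2 = (-11 + 122)**2 = 111**2 = 12321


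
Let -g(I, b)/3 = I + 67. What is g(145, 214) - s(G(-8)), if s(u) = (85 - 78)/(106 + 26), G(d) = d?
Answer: -83959/132 ≈ -636.05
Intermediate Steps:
g(I, b) = -201 - 3*I (g(I, b) = -3*(I + 67) = -3*(67 + I) = -201 - 3*I)
s(u) = 7/132
g(145, 214) - s(G(-8)) = (-201 - 3*145) - 1*7/132 = (-201 - 435) - 7/132 = -636 - 7/132 = -83959/132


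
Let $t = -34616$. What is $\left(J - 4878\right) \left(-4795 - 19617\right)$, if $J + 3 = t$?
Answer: $964200764$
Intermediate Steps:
$J = -34619$ ($J = -3 - 34616 = -34619$)
$\left(J - 4878\right) \left(-4795 - 19617\right) = \left(-34619 - 4878\right) \left(-4795 - 19617\right) = \left(-39497\right) \left(-24412\right) = 964200764$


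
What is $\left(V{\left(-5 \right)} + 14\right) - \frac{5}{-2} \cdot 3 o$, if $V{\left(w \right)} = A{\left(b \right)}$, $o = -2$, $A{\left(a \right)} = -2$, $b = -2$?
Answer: $-180$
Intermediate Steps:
$V{\left(w \right)} = -2$
$\left(V{\left(-5 \right)} + 14\right) - \frac{5}{-2} \cdot 3 o = \left(-2 + 14\right) - \frac{5}{-2} \cdot 3 \left(-2\right) = 12 \left(-5\right) \left(- \frac{1}{2}\right) 3 \left(-2\right) = 12 \cdot \frac{5}{2} \cdot 3 \left(-2\right) = 12 \cdot \frac{15}{2} \left(-2\right) = 12 \left(-15\right) = -180$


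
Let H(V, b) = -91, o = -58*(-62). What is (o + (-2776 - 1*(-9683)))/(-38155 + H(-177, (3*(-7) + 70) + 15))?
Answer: -10503/38246 ≈ -0.27462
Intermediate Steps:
o = 3596
(o + (-2776 - 1*(-9683)))/(-38155 + H(-177, (3*(-7) + 70) + 15)) = (3596 + (-2776 - 1*(-9683)))/(-38155 - 91) = (3596 + (-2776 + 9683))/(-38246) = (3596 + 6907)*(-1/38246) = 10503*(-1/38246) = -10503/38246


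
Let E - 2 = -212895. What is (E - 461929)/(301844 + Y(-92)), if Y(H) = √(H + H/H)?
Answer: -203690971768/91109800427 + 674822*I*√91/91109800427 ≈ -2.2357 + 7.0655e-5*I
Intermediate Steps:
E = -212893 (E = 2 - 212895 = -212893)
Y(H) = √(1 + H) (Y(H) = √(H + 1) = √(1 + H))
(E - 461929)/(301844 + Y(-92)) = (-212893 - 461929)/(301844 + √(1 - 92)) = -674822/(301844 + √(-91)) = -674822/(301844 + I*√91)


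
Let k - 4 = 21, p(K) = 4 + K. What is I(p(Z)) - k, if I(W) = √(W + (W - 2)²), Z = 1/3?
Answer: -25 + 2*√22/3 ≈ -21.873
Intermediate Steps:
Z = ⅓ ≈ 0.33333
I(W) = √(W + (-2 + W)²)
k = 25 (k = 4 + 21 = 25)
I(p(Z)) - k = √((4 + ⅓) + (-2 + (4 + ⅓))²) - 1*25 = √(13/3 + (-2 + 13/3)²) - 25 = √(13/3 + (7/3)²) - 25 = √(13/3 + 49/9) - 25 = √(88/9) - 25 = 2*√22/3 - 25 = -25 + 2*√22/3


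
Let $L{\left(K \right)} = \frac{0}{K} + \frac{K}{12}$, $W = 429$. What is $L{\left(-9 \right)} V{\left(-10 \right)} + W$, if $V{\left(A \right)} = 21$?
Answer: $\frac{1653}{4} \approx 413.25$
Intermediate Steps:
$L{\left(K \right)} = \frac{K}{12}$ ($L{\left(K \right)} = 0 + K \frac{1}{12} = 0 + \frac{K}{12} = \frac{K}{12}$)
$L{\left(-9 \right)} V{\left(-10 \right)} + W = \frac{1}{12} \left(-9\right) 21 + 429 = \left(- \frac{3}{4}\right) 21 + 429 = - \frac{63}{4} + 429 = \frac{1653}{4}$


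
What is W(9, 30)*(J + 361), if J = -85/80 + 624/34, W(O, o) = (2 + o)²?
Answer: 6585280/17 ≈ 3.8737e+5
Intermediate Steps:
J = 4703/272 (J = -85*1/80 + 624*(1/34) = -17/16 + 312/17 = 4703/272 ≈ 17.290)
W(9, 30)*(J + 361) = (2 + 30)²*(4703/272 + 361) = 32²*(102895/272) = 1024*(102895/272) = 6585280/17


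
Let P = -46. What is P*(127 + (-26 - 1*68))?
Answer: -1518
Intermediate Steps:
P*(127 + (-26 - 1*68)) = -46*(127 + (-26 - 1*68)) = -46*(127 + (-26 - 68)) = -46*(127 - 94) = -46*33 = -1518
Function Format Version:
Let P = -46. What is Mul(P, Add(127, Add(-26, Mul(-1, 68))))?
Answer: -1518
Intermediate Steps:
Mul(P, Add(127, Add(-26, Mul(-1, 68)))) = Mul(-46, Add(127, Add(-26, Mul(-1, 68)))) = Mul(-46, Add(127, Add(-26, -68))) = Mul(-46, Add(127, -94)) = Mul(-46, 33) = -1518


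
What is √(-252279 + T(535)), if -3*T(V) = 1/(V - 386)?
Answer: I*√50407615158/447 ≈ 502.27*I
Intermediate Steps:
T(V) = -1/(3*(-386 + V)) (T(V) = -1/(3*(V - 386)) = -1/(3*(-386 + V)))
√(-252279 + T(535)) = √(-252279 - 1/(-1158 + 3*535)) = √(-252279 - 1/(-1158 + 1605)) = √(-252279 - 1/447) = √(-112768714/447) = I*√50407615158/447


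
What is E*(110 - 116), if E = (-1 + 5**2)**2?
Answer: -3456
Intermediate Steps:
E = 576 (E = (-1 + 25)**2 = 24**2 = 576)
E*(110 - 116) = 576*(110 - 116) = 576*(-6) = -3456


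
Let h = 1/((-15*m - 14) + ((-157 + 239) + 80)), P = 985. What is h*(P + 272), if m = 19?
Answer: -1257/137 ≈ -9.1752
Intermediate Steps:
h = -1/137 (h = 1/((-15*19 - 14) + ((-157 + 239) + 80)) = 1/((-285 - 14) + (82 + 80)) = 1/(-299 + 162) = 1/(-137) = -1/137 ≈ -0.0072993)
h*(P + 272) = -(985 + 272)/137 = -1/137*1257 = -1257/137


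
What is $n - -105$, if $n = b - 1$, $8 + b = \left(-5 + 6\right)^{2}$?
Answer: $97$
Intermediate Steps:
$b = -7$ ($b = -8 + \left(-5 + 6\right)^{2} = -8 + 1^{2} = -8 + 1 = -7$)
$n = -8$ ($n = -7 - 1 = -8$)
$n - -105 = -8 - -105 = -8 + 105 = 97$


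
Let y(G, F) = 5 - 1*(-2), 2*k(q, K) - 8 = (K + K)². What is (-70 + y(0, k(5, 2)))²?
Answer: 3969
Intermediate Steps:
k(q, K) = 4 + 2*K² (k(q, K) = 4 + (K + K)²/2 = 4 + (2*K)²/2 = 4 + (4*K²)/2 = 4 + 2*K²)
y(G, F) = 7 (y(G, F) = 5 + 2 = 7)
(-70 + y(0, k(5, 2)))² = (-70 + 7)² = (-63)² = 3969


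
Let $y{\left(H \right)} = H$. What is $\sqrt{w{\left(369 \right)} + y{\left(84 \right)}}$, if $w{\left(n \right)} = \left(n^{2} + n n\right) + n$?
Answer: $5 \sqrt{10911} \approx 522.28$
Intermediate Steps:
$w{\left(n \right)} = n + 2 n^{2}$ ($w{\left(n \right)} = \left(n^{2} + n^{2}\right) + n = 2 n^{2} + n = n + 2 n^{2}$)
$\sqrt{w{\left(369 \right)} + y{\left(84 \right)}} = \sqrt{369 \left(1 + 2 \cdot 369\right) + 84} = \sqrt{369 \left(1 + 738\right) + 84} = \sqrt{369 \cdot 739 + 84} = \sqrt{272691 + 84} = \sqrt{272775} = 5 \sqrt{10911}$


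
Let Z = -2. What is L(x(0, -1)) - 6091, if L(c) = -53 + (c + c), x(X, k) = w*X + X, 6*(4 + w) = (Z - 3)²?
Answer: -6144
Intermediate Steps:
w = ⅙ (w = -4 + (-2 - 3)²/6 = -4 + (⅙)*(-5)² = -4 + (⅙)*25 = -4 + 25/6 = ⅙ ≈ 0.16667)
x(X, k) = 7*X/6 (x(X, k) = X/6 + X = 7*X/6)
L(c) = -53 + 2*c
L(x(0, -1)) - 6091 = (-53 + 2*((7/6)*0)) - 6091 = (-53 + 2*0) - 6091 = (-53 + 0) - 6091 = -53 - 6091 = -6144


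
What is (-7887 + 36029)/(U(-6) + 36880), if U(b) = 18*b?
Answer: 14071/18386 ≈ 0.76531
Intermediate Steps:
(-7887 + 36029)/(U(-6) + 36880) = (-7887 + 36029)/(18*(-6) + 36880) = 28142/(-108 + 36880) = 28142/36772 = 28142*(1/36772) = 14071/18386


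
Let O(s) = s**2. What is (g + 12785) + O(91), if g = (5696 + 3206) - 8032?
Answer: 21936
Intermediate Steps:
g = 870 (g = 8902 - 8032 = 870)
(g + 12785) + O(91) = (870 + 12785) + 91**2 = 13655 + 8281 = 21936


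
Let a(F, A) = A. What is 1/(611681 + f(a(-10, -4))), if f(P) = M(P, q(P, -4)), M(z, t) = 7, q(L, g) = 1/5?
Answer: 1/611688 ≈ 1.6348e-6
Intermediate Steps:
q(L, g) = 1/5
f(P) = 7
1/(611681 + f(a(-10, -4))) = 1/(611681 + 7) = 1/611688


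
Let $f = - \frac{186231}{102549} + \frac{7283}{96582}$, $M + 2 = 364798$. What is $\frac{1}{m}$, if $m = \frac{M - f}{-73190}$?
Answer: $- \frac{241634040814140}{1204366062904801} \approx -0.20063$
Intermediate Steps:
$M = 364796$ ($M = -2 + 364798 = 364796$)
$f = - \frac{5746566025}{3301462506}$ ($f = \left(-186231\right) \frac{1}{102549} + 7283 \cdot \frac{1}{96582} = - \frac{62077}{34183} + \frac{7283}{96582} = - \frac{5746566025}{3301462506} \approx -1.7406$)
$m = - \frac{1204366062904801}{241634040814140}$ ($m = \frac{364796 - - \frac{5746566025}{3301462506}}{-73190} = \left(364796 + \frac{5746566025}{3301462506}\right) \left(- \frac{1}{73190}\right) = \frac{1204366062904801}{3301462506} \left(- \frac{1}{73190}\right) = - \frac{1204366062904801}{241634040814140} \approx -4.9843$)
$\frac{1}{m} = \frac{1}{- \frac{1204366062904801}{241634040814140}} = - \frac{241634040814140}{1204366062904801}$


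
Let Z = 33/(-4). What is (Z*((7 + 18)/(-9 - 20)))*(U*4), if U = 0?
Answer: 0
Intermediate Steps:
Z = -33/4 (Z = 33*(-¼) = -33/4 ≈ -8.2500)
(Z*((7 + 18)/(-9 - 20)))*(U*4) = (-33*(7 + 18)/(4*(-9 - 20)))*(0*4) = -825/(4*(-29))*0 = -825*(-1)/(4*29)*0 = -33/4*(-25/29)*0 = (825/116)*0 = 0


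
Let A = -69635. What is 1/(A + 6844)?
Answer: -1/62791 ≈ -1.5926e-5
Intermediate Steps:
1/(A + 6844) = 1/(-69635 + 6844) = 1/(-62791) = -1/62791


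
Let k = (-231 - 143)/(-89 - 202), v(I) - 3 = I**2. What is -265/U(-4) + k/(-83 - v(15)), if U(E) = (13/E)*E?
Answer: -23987627/1176513 ≈ -20.389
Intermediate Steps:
U(E) = 13
v(I) = 3 + I**2
k = 374/291 (k = -374/(-291) = -374*(-1/291) = 374/291 ≈ 1.2852)
-265/U(-4) + k/(-83 - v(15)) = -265/13 + 374/(291*(-83 - (3 + 15**2))) = -265*1/13 + 374/(291*(-83 - (3 + 225))) = -265/13 + 374/(291*(-83 - 1*228)) = -265/13 + 374/(291*(-83 - 228)) = -265/13 + (374/291)/(-311) = -265/13 + (374/291)*(-1/311) = -265/13 - 374/90501 = -23987627/1176513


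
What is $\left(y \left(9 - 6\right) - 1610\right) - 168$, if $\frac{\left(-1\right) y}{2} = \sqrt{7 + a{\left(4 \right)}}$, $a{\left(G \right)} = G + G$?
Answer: $-1778 - 6 \sqrt{15} \approx -1801.2$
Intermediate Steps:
$a{\left(G \right)} = 2 G$
$y = - 2 \sqrt{15}$ ($y = - 2 \sqrt{7 + 2 \cdot 4} = - 2 \sqrt{7 + 8} = - 2 \sqrt{15} \approx -7.746$)
$\left(y \left(9 - 6\right) - 1610\right) - 168 = \left(- 2 \sqrt{15} \left(9 - 6\right) - 1610\right) - 168 = \left(- 2 \sqrt{15} \cdot 3 - 1610\right) - 168 = \left(- 6 \sqrt{15} - 1610\right) - 168 = \left(-1610 - 6 \sqrt{15}\right) - 168 = -1778 - 6 \sqrt{15}$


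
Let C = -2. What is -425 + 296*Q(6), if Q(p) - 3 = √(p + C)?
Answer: 1055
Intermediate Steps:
Q(p) = 3 + √(-2 + p) (Q(p) = 3 + √(p - 2) = 3 + √(-2 + p))
-425 + 296*Q(6) = -425 + 296*(3 + √(-2 + 6)) = -425 + 296*(3 + √4) = -425 + 296*(3 + 2) = -425 + 296*5 = -425 + 1480 = 1055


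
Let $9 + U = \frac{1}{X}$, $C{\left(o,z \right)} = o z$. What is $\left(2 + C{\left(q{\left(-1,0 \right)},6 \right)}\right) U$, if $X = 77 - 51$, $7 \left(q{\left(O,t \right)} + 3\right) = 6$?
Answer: $\frac{8854}{91} \approx 97.297$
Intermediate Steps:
$q{\left(O,t \right)} = - \frac{15}{7}$ ($q{\left(O,t \right)} = -3 + \frac{1}{7} \cdot 6 = -3 + \frac{6}{7} = - \frac{15}{7}$)
$X = 26$
$U = - \frac{233}{26}$ ($U = -9 + \frac{1}{26} = - \frac{233}{26} \approx -8.9615$)
$\left(2 + C{\left(q{\left(-1,0 \right)},6 \right)}\right) U = \left(2 - \frac{90}{7}\right) \left(- \frac{233}{26}\right) = \left(- \frac{76}{7}\right) \left(- \frac{233}{26}\right) = \frac{8854}{91}$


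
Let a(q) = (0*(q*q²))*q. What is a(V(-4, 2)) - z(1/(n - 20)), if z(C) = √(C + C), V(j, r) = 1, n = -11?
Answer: -I*√62/31 ≈ -0.254*I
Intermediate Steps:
a(q) = 0 (a(q) = (0*q³)*q = 0*q = 0)
z(C) = √2*√C (z(C) = √(2*C) = √2*√C)
a(V(-4, 2)) - z(1/(n - 20)) = 0 - √2*√(1/(-11 - 20)) = 0 - √2*√(1/(-31)) = 0 - √2*√(-1/31) = 0 - √2*I*√31/31 = 0 - I*√62/31 = -I*√62/31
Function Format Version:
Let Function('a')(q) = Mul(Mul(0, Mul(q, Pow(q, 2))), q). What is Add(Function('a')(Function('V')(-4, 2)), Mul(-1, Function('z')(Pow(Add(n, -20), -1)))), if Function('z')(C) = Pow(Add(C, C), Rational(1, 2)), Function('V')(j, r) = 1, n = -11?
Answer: Mul(Rational(-1, 31), I, Pow(62, Rational(1, 2))) ≈ Mul(-0.25400, I)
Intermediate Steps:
Function('a')(q) = 0 (Function('a')(q) = Mul(Mul(0, Pow(q, 3)), q) = Mul(0, q) = 0)
Function('z')(C) = Mul(Pow(2, Rational(1, 2)), Pow(C, Rational(1, 2))) (Function('z')(C) = Pow(Mul(2, C), Rational(1, 2)) = Mul(Pow(2, Rational(1, 2)), Pow(C, Rational(1, 2))))
Add(Function('a')(Function('V')(-4, 2)), Mul(-1, Function('z')(Pow(Add(n, -20), -1)))) = Add(0, Mul(-1, Mul(Pow(2, Rational(1, 2)), Pow(Pow(Add(-11, -20), -1), Rational(1, 2))))) = Add(0, Mul(-1, Mul(Pow(2, Rational(1, 2)), Pow(Pow(-31, -1), Rational(1, 2))))) = Add(0, Mul(-1, Mul(Pow(2, Rational(1, 2)), Pow(Rational(-1, 31), Rational(1, 2))))) = Add(0, Mul(-1, Mul(Pow(2, Rational(1, 2)), Mul(Rational(1, 31), I, Pow(31, Rational(1, 2)))))) = Add(0, Mul(-1, Mul(Rational(1, 31), I, Pow(62, Rational(1, 2))))) = Add(0, Mul(Rational(-1, 31), I, Pow(62, Rational(1, 2)))) = Mul(Rational(-1, 31), I, Pow(62, Rational(1, 2)))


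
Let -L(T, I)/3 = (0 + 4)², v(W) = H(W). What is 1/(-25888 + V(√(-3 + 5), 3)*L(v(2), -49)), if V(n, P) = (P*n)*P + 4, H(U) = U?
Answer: -815/21243536 + 27*√2/42487072 ≈ -3.7466e-5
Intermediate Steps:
v(W) = W
L(T, I) = -48 (L(T, I) = -3*(0 + 4)² = -3*4² = -3*16 = -48)
V(n, P) = 4 + n*P² (V(n, P) = n*P² + 4 = 4 + n*P²)
1/(-25888 + V(√(-3 + 5), 3)*L(v(2), -49)) = 1/(-25888 + (4 + √(-3 + 5)*3²)*(-48)) = 1/(-25888 + (4 + √2*9)*(-48)) = 1/(-25888 + (4 + 9*√2)*(-48)) = 1/(-25888 + (-192 - 432*√2)) = 1/(-26080 - 432*√2)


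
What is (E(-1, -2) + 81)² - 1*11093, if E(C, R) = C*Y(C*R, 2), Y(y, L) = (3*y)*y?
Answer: -6332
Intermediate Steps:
Y(y, L) = 3*y²
E(C, R) = 3*C³*R² (E(C, R) = C*(3*(C*R)²) = C*(3*(C²*R²)) = C*(3*C²*R²) = 3*C³*R²)
(E(-1, -2) + 81)² - 1*11093 = (3*(-1)³*(-2)² + 81)² - 1*11093 = (3*(-1)*4 + 81)² - 11093 = (-12 + 81)² - 11093 = 69² - 11093 = 4761 - 11093 = -6332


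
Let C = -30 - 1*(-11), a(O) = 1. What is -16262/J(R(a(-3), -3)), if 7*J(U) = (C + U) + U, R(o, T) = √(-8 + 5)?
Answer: 2162846/373 + 227668*I*√3/373 ≈ 5798.5 + 1057.2*I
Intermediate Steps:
R(o, T) = I*√3 (R(o, T) = √(-3) = I*√3)
C = -19 (C = -30 + 11 = -19)
J(U) = -19/7 + 2*U/7 (J(U) = ((-19 + U) + U)/7 = (-19 + 2*U)/7 = -19/7 + 2*U/7)
-16262/J(R(a(-3), -3)) = -16262/(-19/7 + 2*(I*√3)/7) = -16262/(-19/7 + 2*I*√3/7)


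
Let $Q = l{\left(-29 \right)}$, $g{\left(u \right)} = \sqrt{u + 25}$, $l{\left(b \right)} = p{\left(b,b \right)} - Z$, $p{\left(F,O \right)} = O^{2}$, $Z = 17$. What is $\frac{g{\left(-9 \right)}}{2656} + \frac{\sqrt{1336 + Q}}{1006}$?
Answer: $\frac{1}{664} + \frac{6 \sqrt{15}}{503} \approx 0.047705$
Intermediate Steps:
$l{\left(b \right)} = -17 + b^{2}$ ($l{\left(b \right)} = b^{2} - 17 = -17 + b^{2}$)
$g{\left(u \right)} = \sqrt{25 + u}$
$Q = 824$ ($Q = -17 + \left(-29\right)^{2} = -17 + 841 = 824$)
$\frac{g{\left(-9 \right)}}{2656} + \frac{\sqrt{1336 + Q}}{1006} = \frac{\sqrt{25 - 9}}{2656} + \frac{\sqrt{1336 + 824}}{1006} = \sqrt{16} \cdot \frac{1}{2656} + \sqrt{2160} \cdot \frac{1}{1006} = 4 \cdot \frac{1}{2656} + 12 \sqrt{15} \cdot \frac{1}{1006} = \frac{1}{664} + \frac{6 \sqrt{15}}{503}$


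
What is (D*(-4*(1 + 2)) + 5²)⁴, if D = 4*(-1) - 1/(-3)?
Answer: 22667121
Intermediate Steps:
D = -11/3 (D = -4 - 1*(-⅓) = -4 + ⅓ = -11/3 ≈ -3.6667)
(D*(-4*(1 + 2)) + 5²)⁴ = (-(-44)*(1 + 2)/3 + 5²)⁴ = (-(-44)*3/3 + 25)⁴ = (-11/3*(-12) + 25)⁴ = (44 + 25)⁴ = 69⁴ = 22667121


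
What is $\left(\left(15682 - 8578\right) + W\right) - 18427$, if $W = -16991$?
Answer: $-28314$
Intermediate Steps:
$\left(\left(15682 - 8578\right) + W\right) - 18427 = \left(\left(15682 - 8578\right) - 16991\right) - 18427 = \left(7104 - 16991\right) - 18427 = -9887 - 18427 = -28314$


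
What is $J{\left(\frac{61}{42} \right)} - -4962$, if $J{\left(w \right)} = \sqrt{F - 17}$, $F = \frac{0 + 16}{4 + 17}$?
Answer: $4962 + \frac{i \sqrt{7161}}{21} \approx 4962.0 + 4.0297 i$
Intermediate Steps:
$F = \frac{16}{21} \approx 0.7619$
$J{\left(w \right)} = \frac{i \sqrt{7161}}{21}$ ($J{\left(w \right)} = \sqrt{\frac{16}{21} - 17} = \sqrt{- \frac{341}{21}} = \frac{i \sqrt{7161}}{21}$)
$J{\left(\frac{61}{42} \right)} - -4962 = \frac{i \sqrt{7161}}{21} - -4962 = \frac{i \sqrt{7161}}{21} + 4962 = 4962 + \frac{i \sqrt{7161}}{21}$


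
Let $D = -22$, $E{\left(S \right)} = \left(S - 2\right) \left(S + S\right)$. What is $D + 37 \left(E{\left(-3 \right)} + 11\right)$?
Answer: $1495$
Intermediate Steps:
$E{\left(S \right)} = 2 S \left(-2 + S\right)$ ($E{\left(S \right)} = \left(-2 + S\right) 2 S = 2 S \left(-2 + S\right)$)
$D + 37 \left(E{\left(-3 \right)} + 11\right) = -22 + 37 \left(2 \left(-3\right) \left(-2 - 3\right) + 11\right) = -22 + 37 \left(2 \left(-3\right) \left(-5\right) + 11\right) = -22 + 37 \left(30 + 11\right) = -22 + 37 \cdot 41 = -22 + 1517 = 1495$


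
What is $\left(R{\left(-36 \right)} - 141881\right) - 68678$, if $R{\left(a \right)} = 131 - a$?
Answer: $-210392$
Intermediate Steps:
$\left(R{\left(-36 \right)} - 141881\right) - 68678 = \left(\left(131 - -36\right) - 141881\right) - 68678 = \left(\left(131 + 36\right) - 141881\right) - 68678 = \left(167 - 141881\right) - 68678 = -141714 - 68678 = -210392$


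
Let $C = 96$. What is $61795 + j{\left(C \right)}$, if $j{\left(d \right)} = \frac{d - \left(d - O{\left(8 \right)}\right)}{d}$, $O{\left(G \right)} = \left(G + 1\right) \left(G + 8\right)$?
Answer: $\frac{123593}{2} \approx 61797.0$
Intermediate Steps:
$O{\left(G \right)} = \left(1 + G\right) \left(8 + G\right)$
$j{\left(d \right)} = \frac{144}{d}$ ($j{\left(d \right)} = \frac{d - \left(-144 + d\right)}{d} = \frac{144}{d}$)
$61795 + j{\left(C \right)} = 61795 + \frac{144}{96} = 61795 + 144 \cdot \frac{1}{96} = 61795 + \frac{3}{2} = \frac{123593}{2}$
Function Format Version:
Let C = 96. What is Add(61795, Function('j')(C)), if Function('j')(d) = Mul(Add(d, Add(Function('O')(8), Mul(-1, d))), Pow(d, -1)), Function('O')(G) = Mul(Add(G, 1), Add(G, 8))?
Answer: Rational(123593, 2) ≈ 61797.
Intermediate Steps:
Function('O')(G) = Mul(Add(1, G), Add(8, G))
Function('j')(d) = Mul(144, Pow(d, -1)) (Function('j')(d) = Mul(Add(d, Add(Add(8, Pow(8, 2), Mul(9, 8)), Mul(-1, d))), Pow(d, -1)) = Mul(Add(d, Add(Add(8, 64, 72), Mul(-1, d))), Pow(d, -1)) = Mul(Add(d, Add(144, Mul(-1, d))), Pow(d, -1)) = Mul(144, Pow(d, -1)))
Add(61795, Function('j')(C)) = Add(61795, Mul(144, Pow(96, -1))) = Add(61795, Mul(144, Rational(1, 96))) = Add(61795, Rational(3, 2)) = Rational(123593, 2)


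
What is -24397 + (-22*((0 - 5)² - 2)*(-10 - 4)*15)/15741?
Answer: -11634149/477 ≈ -24390.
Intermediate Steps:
-24397 + (-22*((0 - 5)² - 2)*(-10 - 4)*15)/15741 = -24397 + (-22*((-5)² - 2)*(-14)*15)*(1/15741) = -24397 + (-22*(25 - 2)*(-14)*15)*(1/15741) = -24397 + (-506*(-14)*15)*(1/15741) = -24397 + (-22*(-322)*15)*(1/15741) = -24397 + (7084*15)*(1/15741) = -24397 + 106260*(1/15741) = -24397 + 3220/477 = -11634149/477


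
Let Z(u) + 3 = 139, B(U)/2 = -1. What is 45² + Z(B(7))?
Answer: 2161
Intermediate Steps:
B(U) = -2 (B(U) = 2*(-1) = -2)
Z(u) = 136 (Z(u) = -3 + 139 = 136)
45² + Z(B(7)) = 45² + 136 = 2025 + 136 = 2161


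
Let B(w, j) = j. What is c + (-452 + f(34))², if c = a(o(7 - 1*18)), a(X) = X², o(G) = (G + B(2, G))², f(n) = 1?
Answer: 437657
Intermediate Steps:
o(G) = 4*G² (o(G) = (G + G)² = (2*G)² = 4*G²)
c = 234256 (c = (4*(7 - 1*18)²)² = (4*(7 - 18)²)² = (4*(-11)²)² = (4*121)² = 484² = 234256)
c + (-452 + f(34))² = 234256 + (-452 + 1)² = 234256 + (-451)² = 234256 + 203401 = 437657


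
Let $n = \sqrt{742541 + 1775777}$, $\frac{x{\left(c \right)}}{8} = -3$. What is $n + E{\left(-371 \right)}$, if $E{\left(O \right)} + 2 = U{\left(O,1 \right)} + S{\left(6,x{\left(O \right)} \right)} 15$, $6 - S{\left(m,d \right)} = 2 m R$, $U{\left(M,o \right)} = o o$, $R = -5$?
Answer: $989 + \sqrt{2518318} \approx 2575.9$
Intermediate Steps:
$x{\left(c \right)} = -24$ ($x{\left(c \right)} = 8 \left(-3\right) = -24$)
$U{\left(M,o \right)} = o^{2}$
$n = \sqrt{2518318} \approx 1586.9$
$S{\left(m,d \right)} = 6 + 10 m$ ($S{\left(m,d \right)} = 6 - 2 m \left(-5\right) = 6 - - 10 m = 6 + 10 m$)
$E{\left(O \right)} = 989$ ($E{\left(O \right)} = -2 + \left(1^{2} + \left(6 + 10 \cdot 6\right) 15\right) = -2 + \left(1 + \left(6 + 60\right) 15\right) = -2 + \left(1 + 66 \cdot 15\right) = -2 + \left(1 + 990\right) = -2 + 991 = 989$)
$n + E{\left(-371 \right)} = \sqrt{2518318} + 989 = 989 + \sqrt{2518318}$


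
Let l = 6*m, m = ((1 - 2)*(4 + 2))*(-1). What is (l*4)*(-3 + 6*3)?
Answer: 2160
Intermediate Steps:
m = 6 (m = -1*6*(-1) = -6*(-1) = 6)
l = 36 (l = 6*6 = 36)
(l*4)*(-3 + 6*3) = (36*4)*(-3 + 6*3) = 144*(-3 + 18) = 144*15 = 2160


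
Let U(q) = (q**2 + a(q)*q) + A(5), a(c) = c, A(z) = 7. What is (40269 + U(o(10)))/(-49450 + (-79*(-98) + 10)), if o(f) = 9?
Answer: -20219/20849 ≈ -0.96978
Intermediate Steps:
U(q) = 7 + 2*q**2 (U(q) = (q**2 + q*q) + 7 = (q**2 + q**2) + 7 = 2*q**2 + 7 = 7 + 2*q**2)
(40269 + U(o(10)))/(-49450 + (-79*(-98) + 10)) = (40269 + (7 + 2*9**2))/(-49450 + (-79*(-98) + 10)) = (40269 + (7 + 2*81))/(-49450 + (7742 + 10)) = (40269 + (7 + 162))/(-49450 + 7752) = (40269 + 169)/(-41698) = 40438*(-1/41698) = -20219/20849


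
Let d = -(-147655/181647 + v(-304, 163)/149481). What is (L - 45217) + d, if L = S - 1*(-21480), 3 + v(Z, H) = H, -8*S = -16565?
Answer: -522915704330693/24135800184 ≈ -21666.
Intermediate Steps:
S = 16565/8 (S = -⅛*(-16565) = 16565/8 ≈ 2070.6)
v(Z, H) = -3 + H
L = 188405/8 (L = 16565/8 - 1*(-21480) = 16565/8 + 21480 = 188405/8 ≈ 23551.)
d = 2449172615/3016975023 (d = -(-147655/181647 + (-3 + 163)/149481) = -(-147655*1/181647 + 160*(1/149481)) = -(-147655/181647 + 160/149481) = -1*(-2449172615/3016975023) = 2449172615/3016975023 ≈ 0.81180)
(L - 45217) + d = (188405/8 - 45217) + 2449172615/3016975023 = -173331/8 + 2449172615/3016975023 = -522915704330693/24135800184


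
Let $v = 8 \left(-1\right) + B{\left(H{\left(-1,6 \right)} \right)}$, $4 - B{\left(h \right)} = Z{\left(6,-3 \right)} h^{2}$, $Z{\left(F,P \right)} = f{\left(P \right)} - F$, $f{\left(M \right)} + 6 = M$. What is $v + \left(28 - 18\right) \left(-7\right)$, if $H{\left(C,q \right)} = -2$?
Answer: $-14$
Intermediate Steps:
$f{\left(M \right)} = -6 + M$
$Z{\left(F,P \right)} = -6 + P - F$ ($Z{\left(F,P \right)} = \left(-6 + P\right) - F = -6 + P - F$)
$B{\left(h \right)} = 4 + 15 h^{2}$ ($B{\left(h \right)} = 4 - \left(-6 - 3 - 6\right) h^{2} = 4 - - 15 h^{2} = 4 + 15 h^{2}$)
$v = 56$ ($v = 8 \left(-1\right) + \left(4 + 15 \left(-2\right)^{2}\right) = -8 + \left(4 + 15 \cdot 4\right) = -8 + \left(4 + 60\right) = -8 + 64 = 56$)
$v + \left(28 - 18\right) \left(-7\right) = 56 + \left(28 - 18\right) \left(-7\right) = 56 + 10 \left(-7\right) = 56 - 70 = -14$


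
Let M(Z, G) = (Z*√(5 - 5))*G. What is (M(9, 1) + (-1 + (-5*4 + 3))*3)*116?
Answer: -6264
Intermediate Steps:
M(Z, G) = 0 (M(Z, G) = (Z*√0)*G = (Z*0)*G = 0*G = 0)
(M(9, 1) + (-1 + (-5*4 + 3))*3)*116 = (0 + (-1 + (-5*4 + 3))*3)*116 = (0 + (-1 + (-20 + 3))*3)*116 = (0 + (-1 - 17)*3)*116 = (0 - 18*3)*116 = (0 - 54)*116 = -54*116 = -6264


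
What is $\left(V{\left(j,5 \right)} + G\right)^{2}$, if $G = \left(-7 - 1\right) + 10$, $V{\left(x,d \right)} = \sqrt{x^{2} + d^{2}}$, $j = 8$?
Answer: $\left(2 + \sqrt{89}\right)^{2} \approx 130.74$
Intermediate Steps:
$V{\left(x,d \right)} = \sqrt{d^{2} + x^{2}}$
$G = 2$ ($G = -8 + 10 = 2$)
$\left(V{\left(j,5 \right)} + G\right)^{2} = \left(\sqrt{5^{2} + 8^{2}} + 2\right)^{2} = \left(\sqrt{25 + 64} + 2\right)^{2} = \left(\sqrt{89} + 2\right)^{2} = \left(2 + \sqrt{89}\right)^{2}$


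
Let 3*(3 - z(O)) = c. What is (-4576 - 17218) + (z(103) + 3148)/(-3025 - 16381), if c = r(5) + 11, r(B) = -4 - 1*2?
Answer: -634406270/29109 ≈ -21794.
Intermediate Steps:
r(B) = -6 (r(B) = -4 - 2 = -6)
c = 5 (c = -6 + 11 = 5)
z(O) = 4/3 (z(O) = 3 - ⅓*5 = 3 - 5/3 = 4/3)
(-4576 - 17218) + (z(103) + 3148)/(-3025 - 16381) = (-4576 - 17218) + (4/3 + 3148)/(-3025 - 16381) = -21794 + (9448/3)/(-19406) = -21794 + (9448/3)*(-1/19406) = -21794 - 4724/29109 = -634406270/29109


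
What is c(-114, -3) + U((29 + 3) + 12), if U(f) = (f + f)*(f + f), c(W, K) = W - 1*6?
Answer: 7624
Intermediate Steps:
c(W, K) = -6 + W (c(W, K) = W - 6 = -6 + W)
U(f) = 4*f**2 (U(f) = (2*f)*(2*f) = 4*f**2)
c(-114, -3) + U((29 + 3) + 12) = (-6 - 114) + 4*((29 + 3) + 12)**2 = -120 + 4*(32 + 12)**2 = -120 + 4*44**2 = -120 + 4*1936 = -120 + 7744 = 7624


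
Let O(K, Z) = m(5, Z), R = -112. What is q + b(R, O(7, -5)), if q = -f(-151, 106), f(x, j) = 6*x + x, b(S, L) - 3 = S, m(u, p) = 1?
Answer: 948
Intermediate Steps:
O(K, Z) = 1
b(S, L) = 3 + S
f(x, j) = 7*x
q = 1057 (q = -7*(-151) = -1*(-1057) = 1057)
q + b(R, O(7, -5)) = 1057 + (3 - 112) = 1057 - 109 = 948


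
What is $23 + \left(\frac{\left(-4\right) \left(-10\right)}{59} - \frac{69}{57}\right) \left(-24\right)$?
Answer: $\frac{40111}{1121} \approx 35.781$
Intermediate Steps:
$23 + \left(\frac{\left(-4\right) \left(-10\right)}{59} - \frac{69}{57}\right) \left(-24\right) = 23 + \left(40 \cdot \frac{1}{59} - \frac{23}{19}\right) \left(-24\right) = 23 + \left(\frac{40}{59} - \frac{23}{19}\right) \left(-24\right) = 23 - - \frac{14328}{1121} = 23 + \frac{14328}{1121} = \frac{40111}{1121}$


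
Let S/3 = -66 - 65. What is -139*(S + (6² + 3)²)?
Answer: -156792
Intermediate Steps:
S = -393 (S = 3*(-66 - 65) = 3*(-131) = -393)
-139*(S + (6² + 3)²) = -139*(-393 + (6² + 3)²) = -139*(-393 + (36 + 3)²) = -139*(-393 + 39²) = -139*(-393 + 1521) = -139*1128 = -156792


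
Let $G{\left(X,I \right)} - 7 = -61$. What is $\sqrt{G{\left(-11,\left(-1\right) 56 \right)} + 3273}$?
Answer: $\sqrt{3219} \approx 56.736$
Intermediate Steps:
$G{\left(X,I \right)} = -54$ ($G{\left(X,I \right)} = 7 - 61 = -54$)
$\sqrt{G{\left(-11,\left(-1\right) 56 \right)} + 3273} = \sqrt{-54 + 3273} = \sqrt{3219}$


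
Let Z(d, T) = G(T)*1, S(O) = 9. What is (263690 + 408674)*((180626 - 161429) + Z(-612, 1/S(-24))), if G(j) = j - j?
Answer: 12907371708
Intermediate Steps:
G(j) = 0
Z(d, T) = 0 (Z(d, T) = 0*1 = 0)
(263690 + 408674)*((180626 - 161429) + Z(-612, 1/S(-24))) = (263690 + 408674)*((180626 - 161429) + 0) = 672364*(19197 + 0) = 672364*19197 = 12907371708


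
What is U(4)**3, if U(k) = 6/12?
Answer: 1/8 ≈ 0.12500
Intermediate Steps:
U(k) = 1/2 (U(k) = 6*(1/12) = 1/2)
U(4)**3 = (1/2)**3 = 1/8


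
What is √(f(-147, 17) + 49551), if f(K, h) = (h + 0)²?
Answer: 4*√3115 ≈ 223.25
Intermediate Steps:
f(K, h) = h²
√(f(-147, 17) + 49551) = √(17² + 49551) = √(289 + 49551) = √49840 = 4*√3115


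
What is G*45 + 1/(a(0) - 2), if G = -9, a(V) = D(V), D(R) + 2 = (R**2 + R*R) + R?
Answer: -1621/4 ≈ -405.25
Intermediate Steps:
D(R) = -2 + R + 2*R**2 (D(R) = -2 + ((R**2 + R*R) + R) = -2 + ((R**2 + R**2) + R) = -2 + (2*R**2 + R) = -2 + (R + 2*R**2) = -2 + R + 2*R**2)
a(V) = -2 + V + 2*V**2
G*45 + 1/(a(0) - 2) = -9*45 + 1/((-2 + 0 + 2*0**2) - 2) = -405 + 1/((-2 + 0 + 2*0) - 2) = -405 + 1/((-2 + 0 + 0) - 2) = -405 + 1/(-2 - 2) = -405 + 1/(-4) = -405 - 1/4 = -1621/4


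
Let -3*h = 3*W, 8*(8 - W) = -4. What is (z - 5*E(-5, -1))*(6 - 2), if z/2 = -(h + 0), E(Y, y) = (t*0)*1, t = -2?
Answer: 68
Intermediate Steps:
W = 17/2 (W = 8 - ⅛*(-4) = 8 + ½ = 17/2 ≈ 8.5000)
h = -17/2 ≈ -8.5000
E(Y, y) = 0 (E(Y, y) = -2*0*1 = 0*1 = 0)
z = 17 (z = 2*(-(-17/2 + 0)) = 2*(-1*(-17/2)) = 2*(17/2) = 17)
(z - 5*E(-5, -1))*(6 - 2) = (17 - 5*0)*(6 - 2) = (17 + 0)*4 = 17*4 = 68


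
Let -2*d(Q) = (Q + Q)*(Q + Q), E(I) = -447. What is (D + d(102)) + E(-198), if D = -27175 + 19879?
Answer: -28551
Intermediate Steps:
D = -7296
d(Q) = -2*Q² (d(Q) = -(Q + Q)*(Q + Q)/2 = -2*Q*2*Q/2 = -2*Q²)
(D + d(102)) + E(-198) = (-7296 - 2*102²) - 447 = (-7296 - 2*10404) - 447 = (-7296 - 20808) - 447 = -28104 - 447 = -28551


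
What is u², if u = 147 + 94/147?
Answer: 471020209/21609 ≈ 21797.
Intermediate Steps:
u = 21703/147 (u = 147 + 94*(1/147) = 147 + 94/147 = 21703/147 ≈ 147.64)
u² = (21703/147)² = 471020209/21609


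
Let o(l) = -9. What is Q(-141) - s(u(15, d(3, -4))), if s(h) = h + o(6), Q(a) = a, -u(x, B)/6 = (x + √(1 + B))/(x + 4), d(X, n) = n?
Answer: -2418/19 + 6*I*√3/19 ≈ -127.26 + 0.54696*I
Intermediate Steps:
u(x, B) = -6*(x + √(1 + B))/(4 + x) (u(x, B) = -6*(x + √(1 + B))/(x + 4) = -6*(x + √(1 + B))/(4 + x))
s(h) = -9 + h (s(h) = h - 9 = -9 + h)
Q(-141) - s(u(15, d(3, -4))) = -141 - (-9 + 6*(-1*15 - √(1 - 4))/(4 + 15)) = -141 - (-9 + 6*(-15 - √(-3))/19) = -141 - (-9 + 6*(1/19)*(-15 - I*√3)) = -141 - (-9 + (-90/19 - 6*I*√3/19)) = -141 - (-261/19 - 6*I*√3/19) = -141 + (261/19 + 6*I*√3/19) = -2418/19 + 6*I*√3/19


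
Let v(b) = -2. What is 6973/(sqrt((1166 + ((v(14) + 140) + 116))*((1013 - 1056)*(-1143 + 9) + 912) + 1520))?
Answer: 6973*sqrt(705386)/7053860 ≈ 0.83025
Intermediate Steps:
6973/(sqrt((1166 + ((v(14) + 140) + 116))*((1013 - 1056)*(-1143 + 9) + 912) + 1520)) = 6973/(sqrt((1166 + ((-2 + 140) + 116))*((1013 - 1056)*(-1143 + 9) + 912) + 1520)) = 6973/(sqrt((1166 + (138 + 116))*(-43*(-1134) + 912) + 1520)) = 6973/(sqrt((1166 + 254)*(48762 + 912) + 1520)) = 6973/(sqrt(1420*49674 + 1520)) = 6973/(sqrt(70537080 + 1520)) = 6973/(sqrt(70538600)) = 6973/((10*sqrt(705386))) = 6973*(sqrt(705386)/7053860) = 6973*sqrt(705386)/7053860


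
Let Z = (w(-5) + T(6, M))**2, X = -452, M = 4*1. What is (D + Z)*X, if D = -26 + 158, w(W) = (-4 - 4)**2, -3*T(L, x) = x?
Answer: -16512464/9 ≈ -1.8347e+6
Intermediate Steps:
M = 4
T(L, x) = -x/3
w(W) = 64 (w(W) = (-8)**2 = 64)
D = 132
Z = 35344/9 (Z = (64 - 1/3*4)**2 = (64 - 4/3)**2 = (188/3)**2 = 35344/9 ≈ 3927.1)
(D + Z)*X = (132 + 35344/9)*(-452) = (36532/9)*(-452) = -16512464/9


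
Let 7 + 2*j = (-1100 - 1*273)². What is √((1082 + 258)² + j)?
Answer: √2738161 ≈ 1654.7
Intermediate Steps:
j = 942561 (j = -7/2 + (-1100 - 1*273)²/2 = -7/2 + (-1100 - 273)²/2 = -7/2 + (½)*(-1373)² = -7/2 + (½)*1885129 = -7/2 + 1885129/2 = 942561)
√((1082 + 258)² + j) = √((1082 + 258)² + 942561) = √(1340² + 942561) = √(1795600 + 942561) = √2738161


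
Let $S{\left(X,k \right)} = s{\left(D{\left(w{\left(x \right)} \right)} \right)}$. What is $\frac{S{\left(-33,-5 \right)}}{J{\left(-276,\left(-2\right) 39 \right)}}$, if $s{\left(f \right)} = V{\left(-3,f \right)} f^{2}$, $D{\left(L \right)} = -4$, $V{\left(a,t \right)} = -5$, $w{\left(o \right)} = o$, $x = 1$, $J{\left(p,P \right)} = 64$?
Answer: $- \frac{5}{4} \approx -1.25$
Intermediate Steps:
$s{\left(f \right)} = - 5 f^{2}$
$S{\left(X,k \right)} = -80$ ($S{\left(X,k \right)} = - 5 \left(-4\right)^{2} = \left(-5\right) 16 = -80$)
$\frac{S{\left(-33,-5 \right)}}{J{\left(-276,\left(-2\right) 39 \right)}} = - \frac{80}{64} = \left(-80\right) \frac{1}{64} = - \frac{5}{4}$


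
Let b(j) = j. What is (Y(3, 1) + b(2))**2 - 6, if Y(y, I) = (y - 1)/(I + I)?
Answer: 3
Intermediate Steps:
Y(y, I) = (-1 + y)/(2*I) (Y(y, I) = (-1 + y)/((2*I)) = (-1 + y)*(1/(2*I)) = (-1 + y)/(2*I))
(Y(3, 1) + b(2))**2 - 6 = ((1/2)*(-1 + 3)/1 + 2)**2 - 6 = ((1/2)*1*2 + 2)**2 - 6 = (1 + 2)**2 - 6 = 3**2 - 6 = 9 - 6 = 3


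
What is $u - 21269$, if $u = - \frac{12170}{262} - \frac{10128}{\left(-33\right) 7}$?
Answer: $- \frac{214566692}{10087} \approx -21272.0$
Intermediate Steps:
$u = - \frac{26289}{10087}$ ($u = \left(-12170\right) \frac{1}{262} - \frac{10128}{-231} = - \frac{6085}{131} - - \frac{3376}{77} = - \frac{6085}{131} + \frac{3376}{77} = - \frac{26289}{10087} \approx -2.6062$)
$u - 21269 = - \frac{26289}{10087} - 21269 = - \frac{214566692}{10087}$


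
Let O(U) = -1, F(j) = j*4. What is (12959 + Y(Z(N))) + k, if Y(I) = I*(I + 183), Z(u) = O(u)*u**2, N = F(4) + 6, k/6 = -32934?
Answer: -38961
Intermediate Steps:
k = -197604 (k = 6*(-32934) = -197604)
F(j) = 4*j
N = 22 (N = 4*4 + 6 = 16 + 6 = 22)
Z(u) = -u**2
Y(I) = I*(183 + I)
(12959 + Y(Z(N))) + k = (12959 + (-1*22**2)*(183 - 1*22**2)) - 197604 = (12959 + (-1*484)*(183 - 1*484)) - 197604 = (12959 - 484*(183 - 484)) - 197604 = (12959 - 484*(-301)) - 197604 = (12959 + 145684) - 197604 = 158643 - 197604 = -38961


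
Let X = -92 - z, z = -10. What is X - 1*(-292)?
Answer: 210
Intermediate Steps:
X = -82 (X = -92 - 1*(-10) = -92 + 10 = -82)
X - 1*(-292) = -82 - 1*(-292) = -82 + 292 = 210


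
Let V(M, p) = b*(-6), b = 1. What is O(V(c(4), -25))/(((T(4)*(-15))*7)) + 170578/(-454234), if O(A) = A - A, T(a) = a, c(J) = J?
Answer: -85289/227117 ≈ -0.37553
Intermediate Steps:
V(M, p) = -6 (V(M, p) = 1*(-6) = -6)
O(A) = 0
O(V(c(4), -25))/(((T(4)*(-15))*7)) + 170578/(-454234) = 0/(((4*(-15))*7)) + 170578/(-454234) = 0/((-60*7)) + 170578*(-1/454234) = 0/(-420) - 85289/227117 = 0*(-1/420) - 85289/227117 = 0 - 85289/227117 = -85289/227117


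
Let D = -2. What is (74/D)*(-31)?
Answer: 1147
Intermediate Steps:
(74/D)*(-31) = (74/(-2))*(-31) = (74*(-½))*(-31) = -37*(-31) = 1147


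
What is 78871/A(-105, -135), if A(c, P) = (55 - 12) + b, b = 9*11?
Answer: 78871/142 ≈ 555.43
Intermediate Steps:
b = 99
A(c, P) = 142 (A(c, P) = (55 - 12) + 99 = 43 + 99 = 142)
78871/A(-105, -135) = 78871/142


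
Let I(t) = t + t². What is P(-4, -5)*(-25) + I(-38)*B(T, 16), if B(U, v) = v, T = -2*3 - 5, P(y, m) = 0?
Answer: 22496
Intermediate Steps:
T = -11 (T = -6 - 5 = -11)
P(-4, -5)*(-25) + I(-38)*B(T, 16) = 0*(-25) - 38*(1 - 38)*16 = 0 - 38*(-37)*16 = 0 + 1406*16 = 0 + 22496 = 22496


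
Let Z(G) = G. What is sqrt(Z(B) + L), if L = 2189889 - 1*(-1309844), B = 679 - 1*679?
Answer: sqrt(3499733) ≈ 1870.8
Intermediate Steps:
B = 0 (B = 679 - 679 = 0)
L = 3499733 (L = 2189889 + 1309844 = 3499733)
sqrt(Z(B) + L) = sqrt(0 + 3499733) = sqrt(3499733)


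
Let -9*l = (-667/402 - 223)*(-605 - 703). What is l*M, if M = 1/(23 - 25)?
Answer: 9844117/603 ≈ 16325.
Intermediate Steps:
M = -1/2 (M = 1/(-2) = -1/2 ≈ -0.50000)
l = -19688234/603 (l = -(-667/402 - 223)*(-605 - 703)/9 = -(-667*1/402 - 223)*(-1308)/9 = -(-667/402 - 223)*(-1308)/9 = -(-90313)*(-1308)/3618 = -1/9*19688234/67 = -19688234/603 ≈ -32650.)
l*M = -19688234/603*(-1/2) = 9844117/603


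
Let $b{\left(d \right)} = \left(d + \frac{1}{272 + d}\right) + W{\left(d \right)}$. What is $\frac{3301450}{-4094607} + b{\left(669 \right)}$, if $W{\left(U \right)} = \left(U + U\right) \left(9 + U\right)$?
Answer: $\frac{3497900312019928}{3853025187} \approx 9.0783 \cdot 10^{5}$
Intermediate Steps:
$W{\left(U \right)} = 2 U \left(9 + U\right)$
$b{\left(d \right)} = d + \frac{1}{272 + d} + 2 d \left(9 + d\right)$ ($b{\left(d \right)} = \left(d + \frac{1}{272 + d}\right) + 2 d \left(9 + d\right) = d + \frac{1}{272 + d} + 2 d \left(9 + d\right)$)
$\frac{3301450}{-4094607} + b{\left(669 \right)} = \frac{3301450}{-4094607} + \frac{1 + 2 \cdot 669^{3} + 563 \cdot 669^{2} + 5168 \cdot 669}{272 + 669} = 3301450 \left(- \frac{1}{4094607}\right) + \frac{1 + 2 \cdot 299418309 + 563 \cdot 447561 + 3457392}{941} = - \frac{3301450}{4094607} + \frac{1 + 598836618 + 251976843 + 3457392}{941} = - \frac{3301450}{4094607} + \frac{1}{941} \cdot 854270854 = - \frac{3301450}{4094607} + \frac{854270854}{941} = \frac{3497900312019928}{3853025187}$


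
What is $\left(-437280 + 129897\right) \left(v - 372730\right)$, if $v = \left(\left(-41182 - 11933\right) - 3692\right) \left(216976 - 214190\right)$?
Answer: $48762326807256$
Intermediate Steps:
$v = -158264302$ ($v = \left(-53115 - 3692\right) 2786 = \left(-56807\right) 2786 = -158264302$)
$\left(-437280 + 129897\right) \left(v - 372730\right) = \left(-437280 + 129897\right) \left(-158264302 - 372730\right) = \left(-307383\right) \left(-158637032\right) = 48762326807256$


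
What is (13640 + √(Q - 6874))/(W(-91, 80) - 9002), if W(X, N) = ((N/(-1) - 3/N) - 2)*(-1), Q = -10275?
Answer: -1091200/713597 - 80*I*√17149/713597 ≈ -1.5292 - 0.014681*I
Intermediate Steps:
W(X, N) = 2 + N + 3/N (W(X, N) = ((N*(-1) - 3/N) - 2)*(-1) = ((-N - 3/N) - 2)*(-1) = (-2 - N - 3/N)*(-1) = 2 + N + 3/N)
(13640 + √(Q - 6874))/(W(-91, 80) - 9002) = (13640 + √(-10275 - 6874))/((2 + 80 + 3/80) - 9002) = (13640 + √(-17149))/((2 + 80 + 3*(1/80)) - 9002) = (13640 + I*√17149)/((2 + 80 + 3/80) - 9002) = (13640 + I*√17149)/(6563/80 - 9002) = (13640 + I*√17149)/(-713597/80) = (13640 + I*√17149)*(-80/713597) = -1091200/713597 - 80*I*√17149/713597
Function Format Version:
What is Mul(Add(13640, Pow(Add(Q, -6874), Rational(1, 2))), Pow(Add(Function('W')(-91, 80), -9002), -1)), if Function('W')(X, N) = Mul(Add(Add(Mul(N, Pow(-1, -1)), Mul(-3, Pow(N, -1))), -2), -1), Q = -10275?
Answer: Add(Rational(-1091200, 713597), Mul(Rational(-80, 713597), I, Pow(17149, Rational(1, 2)))) ≈ Add(-1.5292, Mul(-0.014681, I))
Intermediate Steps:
Function('W')(X, N) = Add(2, N, Mul(3, Pow(N, -1))) (Function('W')(X, N) = Mul(Add(Add(Mul(N, -1), Mul(-3, Pow(N, -1))), -2), -1) = Mul(Add(Add(Mul(-1, N), Mul(-3, Pow(N, -1))), -2), -1) = Mul(Add(-2, Mul(-1, N), Mul(-3, Pow(N, -1))), -1) = Add(2, N, Mul(3, Pow(N, -1))))
Mul(Add(13640, Pow(Add(Q, -6874), Rational(1, 2))), Pow(Add(Function('W')(-91, 80), -9002), -1)) = Mul(Add(13640, Pow(Add(-10275, -6874), Rational(1, 2))), Pow(Add(Add(2, 80, Mul(3, Pow(80, -1))), -9002), -1)) = Mul(Add(13640, Pow(-17149, Rational(1, 2))), Pow(Add(Add(2, 80, Mul(3, Rational(1, 80))), -9002), -1)) = Mul(Add(13640, Mul(I, Pow(17149, Rational(1, 2)))), Pow(Add(Add(2, 80, Rational(3, 80)), -9002), -1)) = Mul(Add(13640, Mul(I, Pow(17149, Rational(1, 2)))), Pow(Add(Rational(6563, 80), -9002), -1)) = Mul(Add(13640, Mul(I, Pow(17149, Rational(1, 2)))), Pow(Rational(-713597, 80), -1)) = Mul(Add(13640, Mul(I, Pow(17149, Rational(1, 2)))), Rational(-80, 713597)) = Add(Rational(-1091200, 713597), Mul(Rational(-80, 713597), I, Pow(17149, Rational(1, 2))))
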